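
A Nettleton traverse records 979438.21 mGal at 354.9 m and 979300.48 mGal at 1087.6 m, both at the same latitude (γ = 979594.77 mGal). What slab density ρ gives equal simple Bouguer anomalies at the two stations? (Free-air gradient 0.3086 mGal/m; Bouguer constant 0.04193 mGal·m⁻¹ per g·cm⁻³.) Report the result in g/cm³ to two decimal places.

2.88

Δg_obs = 979300.48 − 979438.21 = -137.73 mGal over Δh = 1087.6 − 354.9 = 732.7 m
Equal Bouguer anomalies ⇒ Δg_obs + (0.3086 − 0.04193ρ)·Δh = 0
0.3086 − 0.04193ρ = −Δg_obs/Δh = 0.18798
ρ = (0.3086 − 0.18798) / 0.04193 = 2.88 g/cm³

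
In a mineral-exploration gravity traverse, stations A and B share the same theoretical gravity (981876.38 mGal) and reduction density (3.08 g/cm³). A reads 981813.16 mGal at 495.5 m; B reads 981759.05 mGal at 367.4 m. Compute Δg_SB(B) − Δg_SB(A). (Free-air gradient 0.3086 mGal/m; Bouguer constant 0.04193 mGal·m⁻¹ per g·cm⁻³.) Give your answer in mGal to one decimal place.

Δg_SB(A) = 981813.16 − 981876.38 + 0.3086×495.5 − 0.04193×3.08×495.5 = 25.70 mGal
Δg_SB(B) = 981759.05 − 981876.38 + 0.3086×367.4 − 0.04193×3.08×367.4 = -51.40 mGal
Difference = -51.40 − (25.70) = -77.10 mGal

-77.1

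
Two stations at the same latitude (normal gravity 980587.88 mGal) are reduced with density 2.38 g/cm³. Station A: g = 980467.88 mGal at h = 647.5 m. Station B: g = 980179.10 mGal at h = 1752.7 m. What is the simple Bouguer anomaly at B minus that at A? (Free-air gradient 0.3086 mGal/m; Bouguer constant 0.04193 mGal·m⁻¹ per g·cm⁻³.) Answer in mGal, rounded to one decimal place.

Δg_SB(A) = 980467.88 − 980587.88 + 0.3086×647.5 − 0.04193×2.38×647.5 = 15.20 mGal
Δg_SB(B) = 980179.10 − 980587.88 + 0.3086×1752.7 − 0.04193×2.38×1752.7 = -42.80 mGal
Difference = -42.80 − (15.20) = -58.00 mGal

-58.0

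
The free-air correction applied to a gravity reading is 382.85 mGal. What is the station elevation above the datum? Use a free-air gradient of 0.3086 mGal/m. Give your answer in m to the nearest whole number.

h = 382.85 / 0.3086 = 1240.60 m

1241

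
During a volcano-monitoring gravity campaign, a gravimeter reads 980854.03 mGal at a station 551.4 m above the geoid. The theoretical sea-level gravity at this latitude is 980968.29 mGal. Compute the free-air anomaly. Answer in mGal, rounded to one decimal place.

55.9

Free-air correction = 0.3086 × 551.4 = 170.16 mGal
Free-air anomaly = 980854.03 − 980968.29 + (170.16) = 55.90 mGal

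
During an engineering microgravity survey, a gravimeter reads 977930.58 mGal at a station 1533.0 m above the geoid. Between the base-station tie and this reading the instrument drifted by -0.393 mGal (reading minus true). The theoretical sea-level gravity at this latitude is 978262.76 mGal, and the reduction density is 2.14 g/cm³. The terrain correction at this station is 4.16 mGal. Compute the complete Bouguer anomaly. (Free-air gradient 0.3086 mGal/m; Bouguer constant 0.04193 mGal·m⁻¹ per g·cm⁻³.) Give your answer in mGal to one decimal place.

Drift-corrected reading = 977930.58 − (-0.393) = 977930.973 mGal
Free-air correction = 0.3086 × 1533.0 = 473.08 mGal
Free-air anomaly = 977930.973 − 978262.76 + (473.08) = 141.293 mGal
Bouguer slab correction = 0.04193 × 2.14 × 1533.0 = 137.56 mGal
Simple Bouguer anomaly = 141.293 − (137.56) = 3.733 mGal
Complete Bouguer anomaly = 3.733 + 4.16 = 7.893 mGal

7.9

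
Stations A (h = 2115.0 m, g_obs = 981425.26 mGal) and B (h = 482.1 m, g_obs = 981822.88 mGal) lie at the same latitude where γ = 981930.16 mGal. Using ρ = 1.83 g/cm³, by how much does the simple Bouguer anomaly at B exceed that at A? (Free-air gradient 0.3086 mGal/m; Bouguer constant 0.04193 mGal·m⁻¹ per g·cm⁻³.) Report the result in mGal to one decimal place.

Δg_SB(A) = 981425.26 − 981930.16 + 0.3086×2115.0 − 0.04193×1.83×2115.0 = -14.50 mGal
Δg_SB(B) = 981822.88 − 981930.16 + 0.3086×482.1 − 0.04193×1.83×482.1 = 4.50 mGal
Difference = 4.50 − (-14.50) = 19.00 mGal

19.0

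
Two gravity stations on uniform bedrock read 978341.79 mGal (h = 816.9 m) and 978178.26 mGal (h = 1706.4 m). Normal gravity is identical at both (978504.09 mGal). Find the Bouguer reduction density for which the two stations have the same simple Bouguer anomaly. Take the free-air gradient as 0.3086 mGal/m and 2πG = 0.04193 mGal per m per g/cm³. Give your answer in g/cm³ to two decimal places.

2.98

Δg_obs = 978178.26 − 978341.79 = -163.53 mGal over Δh = 1706.4 − 816.9 = 889.5 m
Equal Bouguer anomalies ⇒ Δg_obs + (0.3086 − 0.04193ρ)·Δh = 0
0.3086 − 0.04193ρ = −Δg_obs/Δh = 0.18384
ρ = (0.3086 − 0.18384) / 0.04193 = 2.98 g/cm³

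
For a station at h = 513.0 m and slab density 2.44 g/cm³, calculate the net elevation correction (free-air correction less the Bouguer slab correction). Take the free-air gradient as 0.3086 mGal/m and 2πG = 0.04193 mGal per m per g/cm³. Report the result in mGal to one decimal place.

Combined gradient = 0.3086 − 0.04193 × 2.44 = 0.2062908 mGal/m
Combined elevation correction = 0.2062908 × 513.0 = 105.8 mGal

105.8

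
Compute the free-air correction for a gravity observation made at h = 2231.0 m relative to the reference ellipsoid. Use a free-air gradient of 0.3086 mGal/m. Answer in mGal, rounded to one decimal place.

Free-air correction = 0.3086 × 2231.0 = 688.5 mGal

688.5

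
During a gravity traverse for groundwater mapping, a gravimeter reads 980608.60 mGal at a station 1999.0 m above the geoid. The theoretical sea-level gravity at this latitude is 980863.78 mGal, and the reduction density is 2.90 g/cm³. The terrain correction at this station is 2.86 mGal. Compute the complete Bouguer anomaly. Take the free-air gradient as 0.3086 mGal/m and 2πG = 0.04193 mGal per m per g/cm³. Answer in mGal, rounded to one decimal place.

Free-air correction = 0.3086 × 1999.0 = 616.89 mGal
Free-air anomaly = 980608.60 − 980863.78 + (616.89) = 361.71 mGal
Bouguer slab correction = 0.04193 × 2.90 × 1999.0 = 243.07 mGal
Simple Bouguer anomaly = 361.71 − (243.07) = 118.64 mGal
Complete Bouguer anomaly = 118.64 + 2.86 = 121.50 mGal

121.5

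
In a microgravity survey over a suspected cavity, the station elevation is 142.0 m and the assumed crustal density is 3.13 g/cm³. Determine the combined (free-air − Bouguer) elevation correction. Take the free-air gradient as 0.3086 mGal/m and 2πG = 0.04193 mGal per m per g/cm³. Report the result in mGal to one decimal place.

Combined gradient = 0.3086 − 0.04193 × 3.13 = 0.1773591 mGal/m
Combined elevation correction = 0.1773591 × 142.0 = 25.2 mGal

25.2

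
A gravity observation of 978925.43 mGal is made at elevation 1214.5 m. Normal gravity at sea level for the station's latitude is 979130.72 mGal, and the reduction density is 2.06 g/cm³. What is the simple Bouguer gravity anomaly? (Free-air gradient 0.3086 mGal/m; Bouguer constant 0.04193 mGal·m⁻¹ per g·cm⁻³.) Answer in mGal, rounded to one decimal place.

Free-air correction = 0.3086 × 1214.5 = 374.79 mGal
Free-air anomaly = 978925.43 − 979130.72 + (374.79) = 169.50 mGal
Bouguer slab correction = 0.04193 × 2.06 × 1214.5 = 104.90 mGal
Simple Bouguer anomaly = 169.50 − (104.90) = 64.60 mGal

64.6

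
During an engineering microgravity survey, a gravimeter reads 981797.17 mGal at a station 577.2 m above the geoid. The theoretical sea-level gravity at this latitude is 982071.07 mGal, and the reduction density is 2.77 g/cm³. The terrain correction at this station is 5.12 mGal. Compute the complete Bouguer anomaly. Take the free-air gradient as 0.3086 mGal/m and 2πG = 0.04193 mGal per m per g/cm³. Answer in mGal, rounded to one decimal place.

Free-air correction = 0.3086 × 577.2 = 178.12 mGal
Free-air anomaly = 981797.17 − 982071.07 + (178.12) = -95.78 mGal
Bouguer slab correction = 0.04193 × 2.77 × 577.2 = 67.04 mGal
Simple Bouguer anomaly = -95.78 − (67.04) = -162.82 mGal
Complete Bouguer anomaly = -162.82 + 5.12 = -157.70 mGal

-157.7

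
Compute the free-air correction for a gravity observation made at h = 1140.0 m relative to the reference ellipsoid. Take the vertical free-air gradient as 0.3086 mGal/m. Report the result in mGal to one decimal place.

Free-air correction = 0.3086 × 1140.0 = 351.8 mGal

351.8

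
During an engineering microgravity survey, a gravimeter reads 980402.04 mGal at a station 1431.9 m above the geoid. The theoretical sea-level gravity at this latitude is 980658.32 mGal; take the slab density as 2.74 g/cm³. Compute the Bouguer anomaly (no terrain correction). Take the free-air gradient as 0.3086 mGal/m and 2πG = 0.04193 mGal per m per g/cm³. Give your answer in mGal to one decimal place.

Free-air correction = 0.3086 × 1431.9 = 441.88 mGal
Free-air anomaly = 980402.04 − 980658.32 + (441.88) = 185.60 mGal
Bouguer slab correction = 0.04193 × 2.74 × 1431.9 = 164.51 mGal
Simple Bouguer anomaly = 185.60 − (164.51) = 21.09 mGal

21.1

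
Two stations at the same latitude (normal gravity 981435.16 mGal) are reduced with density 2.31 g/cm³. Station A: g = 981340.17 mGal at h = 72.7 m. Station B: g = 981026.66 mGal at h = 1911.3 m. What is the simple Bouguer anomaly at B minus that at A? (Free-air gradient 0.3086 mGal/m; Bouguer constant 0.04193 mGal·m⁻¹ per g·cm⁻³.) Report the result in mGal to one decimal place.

75.8

Δg_SB(A) = 981340.17 − 981435.16 + 0.3086×72.7 − 0.04193×2.31×72.7 = -79.60 mGal
Δg_SB(B) = 981026.66 − 981435.16 + 0.3086×1911.3 − 0.04193×2.31×1911.3 = -3.80 mGal
Difference = -3.80 − (-79.60) = 75.80 mGal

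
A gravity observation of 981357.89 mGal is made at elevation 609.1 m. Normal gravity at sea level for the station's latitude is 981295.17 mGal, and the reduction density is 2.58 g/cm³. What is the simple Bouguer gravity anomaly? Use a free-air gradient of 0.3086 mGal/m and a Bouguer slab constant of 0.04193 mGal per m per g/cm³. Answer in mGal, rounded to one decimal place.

184.8

Free-air correction = 0.3086 × 609.1 = 187.97 mGal
Free-air anomaly = 981357.89 − 981295.17 + (187.97) = 250.69 mGal
Bouguer slab correction = 0.04193 × 2.58 × 609.1 = 65.89 mGal
Simple Bouguer anomaly = 250.69 − (65.89) = 184.80 mGal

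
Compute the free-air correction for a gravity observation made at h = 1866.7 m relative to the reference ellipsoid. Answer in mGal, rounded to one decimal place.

Free-air correction = 0.3086 × 1866.7 = 576.1 mGal

576.1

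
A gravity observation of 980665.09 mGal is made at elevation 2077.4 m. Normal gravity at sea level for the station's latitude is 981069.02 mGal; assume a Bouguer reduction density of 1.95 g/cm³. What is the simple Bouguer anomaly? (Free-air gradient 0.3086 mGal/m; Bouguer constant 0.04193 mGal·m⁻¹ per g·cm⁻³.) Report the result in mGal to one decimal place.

67.3

Free-air correction = 0.3086 × 2077.4 = 641.09 mGal
Free-air anomaly = 980665.09 − 981069.02 + (641.09) = 237.16 mGal
Bouguer slab correction = 0.04193 × 1.95 × 2077.4 = 169.86 mGal
Simple Bouguer anomaly = 237.16 − (169.86) = 67.30 mGal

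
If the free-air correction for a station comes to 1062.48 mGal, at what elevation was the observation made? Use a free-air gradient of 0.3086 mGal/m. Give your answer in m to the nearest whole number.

h = 1062.48 / 0.3086 = 3442.90 m

3443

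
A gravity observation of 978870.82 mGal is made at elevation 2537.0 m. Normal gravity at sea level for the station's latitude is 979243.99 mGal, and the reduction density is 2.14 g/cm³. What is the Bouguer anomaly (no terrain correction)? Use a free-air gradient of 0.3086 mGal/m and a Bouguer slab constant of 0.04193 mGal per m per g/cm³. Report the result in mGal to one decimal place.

Free-air correction = 0.3086 × 2537.0 = 782.92 mGal
Free-air anomaly = 978870.82 − 979243.99 + (782.92) = 409.75 mGal
Bouguer slab correction = 0.04193 × 2.14 × 2537.0 = 227.65 mGal
Simple Bouguer anomaly = 409.75 − (227.65) = 182.10 mGal

182.1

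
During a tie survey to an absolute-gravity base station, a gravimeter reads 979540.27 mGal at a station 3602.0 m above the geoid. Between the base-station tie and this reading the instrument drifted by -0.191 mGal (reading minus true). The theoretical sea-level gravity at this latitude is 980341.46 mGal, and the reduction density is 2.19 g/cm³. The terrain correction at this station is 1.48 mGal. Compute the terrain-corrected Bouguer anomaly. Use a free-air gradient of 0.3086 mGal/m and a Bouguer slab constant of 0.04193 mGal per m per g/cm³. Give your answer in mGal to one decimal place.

-18.7

Drift-corrected reading = 979540.27 − (-0.191) = 979540.461 mGal
Free-air correction = 0.3086 × 3602.0 = 1111.58 mGal
Free-air anomaly = 979540.461 − 980341.46 + (1111.58) = 310.581 mGal
Bouguer slab correction = 0.04193 × 2.19 × 3602.0 = 330.76 mGal
Simple Bouguer anomaly = 310.581 − (330.76) = -20.179 mGal
Complete Bouguer anomaly = -20.179 + 1.48 = -18.699 mGal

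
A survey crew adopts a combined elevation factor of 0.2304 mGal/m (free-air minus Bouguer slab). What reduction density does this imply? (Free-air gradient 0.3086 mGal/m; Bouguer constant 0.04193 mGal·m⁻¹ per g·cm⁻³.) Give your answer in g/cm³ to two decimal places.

0.2304 = 0.3086 − 0.04193 × ρ
ρ = (0.3086 − 0.2304) / 0.04193 = 1.87 g/cm³

1.87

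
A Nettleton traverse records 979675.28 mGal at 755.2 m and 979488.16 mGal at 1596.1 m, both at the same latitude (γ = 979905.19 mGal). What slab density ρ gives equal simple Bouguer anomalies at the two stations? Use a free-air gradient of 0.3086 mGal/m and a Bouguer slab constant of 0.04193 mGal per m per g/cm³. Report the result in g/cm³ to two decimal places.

2.05

Δg_obs = 979488.16 − 979675.28 = -187.12 mGal over Δh = 1596.1 − 755.2 = 840.9 m
Equal Bouguer anomalies ⇒ Δg_obs + (0.3086 − 0.04193ρ)·Δh = 0
0.3086 − 0.04193ρ = −Δg_obs/Δh = 0.22252
ρ = (0.3086 − 0.22252) / 0.04193 = 2.05 g/cm³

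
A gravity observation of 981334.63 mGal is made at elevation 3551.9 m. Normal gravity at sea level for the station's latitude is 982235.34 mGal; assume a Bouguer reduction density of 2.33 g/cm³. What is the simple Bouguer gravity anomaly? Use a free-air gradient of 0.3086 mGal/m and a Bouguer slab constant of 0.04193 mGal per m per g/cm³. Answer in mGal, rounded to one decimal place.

-151.6

Free-air correction = 0.3086 × 3551.9 = 1096.12 mGal
Free-air anomaly = 981334.63 − 982235.34 + (1096.12) = 195.41 mGal
Bouguer slab correction = 0.04193 × 2.33 × 3551.9 = 347.01 mGal
Simple Bouguer anomaly = 195.41 − (347.01) = -151.60 mGal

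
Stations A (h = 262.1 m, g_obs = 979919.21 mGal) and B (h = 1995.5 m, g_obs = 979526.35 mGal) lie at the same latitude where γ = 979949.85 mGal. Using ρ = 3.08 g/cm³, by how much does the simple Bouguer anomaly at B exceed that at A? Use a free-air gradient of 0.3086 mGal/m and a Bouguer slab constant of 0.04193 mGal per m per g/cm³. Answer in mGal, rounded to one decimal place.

Δg_SB(A) = 979919.21 − 979949.85 + 0.3086×262.1 − 0.04193×3.08×262.1 = 16.40 mGal
Δg_SB(B) = 979526.35 − 979949.85 + 0.3086×1995.5 − 0.04193×3.08×1995.5 = -65.40 mGal
Difference = -65.40 − (16.40) = -81.80 mGal

-81.8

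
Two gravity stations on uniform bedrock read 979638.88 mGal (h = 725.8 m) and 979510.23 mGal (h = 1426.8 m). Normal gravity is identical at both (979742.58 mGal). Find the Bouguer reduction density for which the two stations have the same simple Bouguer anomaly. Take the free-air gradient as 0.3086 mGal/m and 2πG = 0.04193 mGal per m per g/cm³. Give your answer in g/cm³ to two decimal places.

2.98

Δg_obs = 979510.23 − 979638.88 = -128.65 mGal over Δh = 1426.8 − 725.8 = 701.0 m
Equal Bouguer anomalies ⇒ Δg_obs + (0.3086 − 0.04193ρ)·Δh = 0
0.3086 − 0.04193ρ = −Δg_obs/Δh = 0.18352
ρ = (0.3086 − 0.18352) / 0.04193 = 2.98 g/cm³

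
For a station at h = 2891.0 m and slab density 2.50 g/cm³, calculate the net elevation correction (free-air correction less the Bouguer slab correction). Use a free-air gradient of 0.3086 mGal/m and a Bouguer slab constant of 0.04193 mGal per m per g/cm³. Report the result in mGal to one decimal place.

Combined gradient = 0.3086 − 0.04193 × 2.50 = 0.2037750 mGal/m
Combined elevation correction = 0.2037750 × 2891.0 = 589.1 mGal

589.1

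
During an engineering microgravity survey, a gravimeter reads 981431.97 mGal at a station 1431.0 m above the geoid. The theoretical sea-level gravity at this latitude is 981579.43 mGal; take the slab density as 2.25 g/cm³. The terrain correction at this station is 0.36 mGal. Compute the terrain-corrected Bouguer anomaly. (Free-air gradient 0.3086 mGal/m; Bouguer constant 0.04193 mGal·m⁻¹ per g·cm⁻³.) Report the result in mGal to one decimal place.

Free-air correction = 0.3086 × 1431.0 = 441.61 mGal
Free-air anomaly = 981431.97 − 981579.43 + (441.61) = 294.15 mGal
Bouguer slab correction = 0.04193 × 2.25 × 1431.0 = 135.00 mGal
Simple Bouguer anomaly = 294.15 − (135.00) = 159.15 mGal
Complete Bouguer anomaly = 159.15 + 0.36 = 159.51 mGal

159.5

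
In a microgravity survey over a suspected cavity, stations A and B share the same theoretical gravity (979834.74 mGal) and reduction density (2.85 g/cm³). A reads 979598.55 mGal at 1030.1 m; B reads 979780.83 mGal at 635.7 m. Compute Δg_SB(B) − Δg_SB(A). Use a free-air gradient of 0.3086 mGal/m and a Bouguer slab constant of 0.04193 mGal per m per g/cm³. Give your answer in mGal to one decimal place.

107.7

Δg_SB(A) = 979598.55 − 979834.74 + 0.3086×1030.1 − 0.04193×2.85×1030.1 = -41.40 mGal
Δg_SB(B) = 979780.83 − 979834.74 + 0.3086×635.7 − 0.04193×2.85×635.7 = 66.30 mGal
Difference = 66.30 − (-41.40) = 107.70 mGal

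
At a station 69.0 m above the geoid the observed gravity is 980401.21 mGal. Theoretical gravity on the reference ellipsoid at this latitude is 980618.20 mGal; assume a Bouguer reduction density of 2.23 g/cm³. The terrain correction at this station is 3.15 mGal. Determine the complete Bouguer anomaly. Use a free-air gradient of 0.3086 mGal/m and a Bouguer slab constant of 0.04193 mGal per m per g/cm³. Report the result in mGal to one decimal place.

-199.0

Free-air correction = 0.3086 × 69.0 = 21.29 mGal
Free-air anomaly = 980401.21 − 980618.20 + (21.29) = -195.70 mGal
Bouguer slab correction = 0.04193 × 2.23 × 69.0 = 6.45 mGal
Simple Bouguer anomaly = -195.70 − (6.45) = -202.15 mGal
Complete Bouguer anomaly = -202.15 + 3.15 = -199.00 mGal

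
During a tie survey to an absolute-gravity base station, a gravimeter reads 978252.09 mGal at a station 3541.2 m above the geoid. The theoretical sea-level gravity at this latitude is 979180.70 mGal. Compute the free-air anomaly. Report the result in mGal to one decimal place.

164.2

Free-air correction = 0.3086 × 3541.2 = 1092.81 mGal
Free-air anomaly = 978252.09 − 979180.70 + (1092.81) = 164.20 mGal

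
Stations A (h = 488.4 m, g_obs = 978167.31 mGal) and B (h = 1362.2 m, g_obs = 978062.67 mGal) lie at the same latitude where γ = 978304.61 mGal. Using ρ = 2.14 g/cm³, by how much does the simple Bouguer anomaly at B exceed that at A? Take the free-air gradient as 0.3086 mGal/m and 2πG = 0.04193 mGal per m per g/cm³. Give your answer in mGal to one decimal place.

86.6

Δg_SB(A) = 978167.31 − 978304.61 + 0.3086×488.4 − 0.04193×2.14×488.4 = -30.40 mGal
Δg_SB(B) = 978062.67 − 978304.61 + 0.3086×1362.2 − 0.04193×2.14×1362.2 = 56.20 mGal
Difference = 56.20 − (-30.40) = 86.60 mGal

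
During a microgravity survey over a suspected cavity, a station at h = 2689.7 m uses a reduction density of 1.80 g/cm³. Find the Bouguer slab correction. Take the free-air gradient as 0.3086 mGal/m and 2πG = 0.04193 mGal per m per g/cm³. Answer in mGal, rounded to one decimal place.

Bouguer slab correction = 0.04193 × 1.80 × 2689.7 = 203.0 mGal

203.0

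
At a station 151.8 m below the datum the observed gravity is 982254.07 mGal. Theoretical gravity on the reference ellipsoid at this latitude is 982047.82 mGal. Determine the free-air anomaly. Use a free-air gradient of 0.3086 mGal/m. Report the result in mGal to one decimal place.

Free-air correction = 0.3086 × -151.8 = -46.85 mGal
Free-air anomaly = 982254.07 − 982047.82 + (-46.85) = 159.40 mGal

159.4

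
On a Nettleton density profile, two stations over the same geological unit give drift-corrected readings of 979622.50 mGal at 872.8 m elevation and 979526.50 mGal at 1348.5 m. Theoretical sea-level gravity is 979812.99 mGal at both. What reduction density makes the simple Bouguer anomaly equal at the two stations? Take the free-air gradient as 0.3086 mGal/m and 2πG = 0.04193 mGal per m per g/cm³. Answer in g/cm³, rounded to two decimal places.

2.55

Δg_obs = 979526.50 − 979622.50 = -96.00 mGal over Δh = 1348.5 − 872.8 = 475.7 m
Equal Bouguer anomalies ⇒ Δg_obs + (0.3086 − 0.04193ρ)·Δh = 0
0.3086 − 0.04193ρ = −Δg_obs/Δh = 0.20181
ρ = (0.3086 − 0.20181) / 0.04193 = 2.55 g/cm³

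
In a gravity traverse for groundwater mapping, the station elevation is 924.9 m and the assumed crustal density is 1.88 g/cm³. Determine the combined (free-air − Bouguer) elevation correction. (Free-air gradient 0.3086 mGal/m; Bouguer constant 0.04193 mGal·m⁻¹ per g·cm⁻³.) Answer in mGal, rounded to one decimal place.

Combined gradient = 0.3086 − 0.04193 × 1.88 = 0.2297716 mGal/m
Combined elevation correction = 0.2297716 × 924.9 = 212.5 mGal

212.5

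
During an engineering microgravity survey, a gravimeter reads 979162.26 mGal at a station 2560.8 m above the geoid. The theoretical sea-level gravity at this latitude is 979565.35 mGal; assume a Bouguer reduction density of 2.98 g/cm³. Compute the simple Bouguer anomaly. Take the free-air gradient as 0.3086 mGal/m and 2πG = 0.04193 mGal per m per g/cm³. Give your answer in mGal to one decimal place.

Free-air correction = 0.3086 × 2560.8 = 790.26 mGal
Free-air anomaly = 979162.26 − 979565.35 + (790.26) = 387.17 mGal
Bouguer slab correction = 0.04193 × 2.98 × 2560.8 = 319.98 mGal
Simple Bouguer anomaly = 387.17 − (319.98) = 67.19 mGal

67.2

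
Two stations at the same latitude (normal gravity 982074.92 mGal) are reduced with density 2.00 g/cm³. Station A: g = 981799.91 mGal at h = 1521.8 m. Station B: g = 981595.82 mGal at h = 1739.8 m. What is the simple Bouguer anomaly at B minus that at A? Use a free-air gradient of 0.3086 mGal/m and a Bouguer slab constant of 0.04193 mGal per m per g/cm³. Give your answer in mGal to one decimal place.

Δg_SB(A) = 981799.91 − 982074.92 + 0.3086×1521.8 − 0.04193×2.00×1521.8 = 67.00 mGal
Δg_SB(B) = 981595.82 − 982074.92 + 0.3086×1739.8 − 0.04193×2.00×1739.8 = -88.10 mGal
Difference = -88.10 − (67.00) = -155.10 mGal

-155.1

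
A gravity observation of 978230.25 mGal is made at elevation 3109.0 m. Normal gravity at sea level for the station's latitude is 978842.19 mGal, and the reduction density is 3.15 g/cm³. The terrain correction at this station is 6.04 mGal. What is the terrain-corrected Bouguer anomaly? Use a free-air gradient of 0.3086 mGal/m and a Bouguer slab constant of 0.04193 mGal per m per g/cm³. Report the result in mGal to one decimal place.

-57.1

Free-air correction = 0.3086 × 3109.0 = 959.44 mGal
Free-air anomaly = 978230.25 − 978842.19 + (959.44) = 347.50 mGal
Bouguer slab correction = 0.04193 × 3.15 × 3109.0 = 410.64 mGal
Simple Bouguer anomaly = 347.50 − (410.64) = -63.14 mGal
Complete Bouguer anomaly = -63.14 + 6.04 = -57.10 mGal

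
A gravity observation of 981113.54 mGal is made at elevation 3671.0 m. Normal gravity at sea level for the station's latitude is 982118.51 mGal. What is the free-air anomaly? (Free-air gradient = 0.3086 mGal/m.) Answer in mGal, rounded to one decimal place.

127.9

Free-air correction = 0.3086 × 3671.0 = 1132.87 mGal
Free-air anomaly = 981113.54 − 982118.51 + (1132.87) = 127.90 mGal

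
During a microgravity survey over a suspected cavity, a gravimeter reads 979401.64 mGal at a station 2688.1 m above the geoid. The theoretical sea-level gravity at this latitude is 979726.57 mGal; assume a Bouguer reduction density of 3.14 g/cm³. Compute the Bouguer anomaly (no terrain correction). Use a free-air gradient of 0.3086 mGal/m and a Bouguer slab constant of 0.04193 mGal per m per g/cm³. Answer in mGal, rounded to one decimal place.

Free-air correction = 0.3086 × 2688.1 = 829.55 mGal
Free-air anomaly = 979401.64 − 979726.57 + (829.55) = 504.62 mGal
Bouguer slab correction = 0.04193 × 3.14 × 2688.1 = 353.92 mGal
Simple Bouguer anomaly = 504.62 − (353.92) = 150.70 mGal

150.7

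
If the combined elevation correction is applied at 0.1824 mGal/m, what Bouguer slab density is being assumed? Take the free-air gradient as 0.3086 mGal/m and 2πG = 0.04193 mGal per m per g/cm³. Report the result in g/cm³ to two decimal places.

3.01

0.1824 = 0.3086 − 0.04193 × ρ
ρ = (0.3086 − 0.1824) / 0.04193 = 3.01 g/cm³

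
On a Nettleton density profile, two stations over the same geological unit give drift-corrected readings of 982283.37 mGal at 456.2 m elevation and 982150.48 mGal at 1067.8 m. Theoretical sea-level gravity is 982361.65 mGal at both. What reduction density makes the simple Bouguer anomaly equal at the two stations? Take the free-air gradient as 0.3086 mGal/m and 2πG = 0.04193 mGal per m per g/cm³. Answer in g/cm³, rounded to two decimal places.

Δg_obs = 982150.48 − 982283.37 = -132.89 mGal over Δh = 1067.8 − 456.2 = 611.6 m
Equal Bouguer anomalies ⇒ Δg_obs + (0.3086 − 0.04193ρ)·Δh = 0
0.3086 − 0.04193ρ = −Δg_obs/Δh = 0.21728
ρ = (0.3086 − 0.21728) / 0.04193 = 2.18 g/cm³

2.18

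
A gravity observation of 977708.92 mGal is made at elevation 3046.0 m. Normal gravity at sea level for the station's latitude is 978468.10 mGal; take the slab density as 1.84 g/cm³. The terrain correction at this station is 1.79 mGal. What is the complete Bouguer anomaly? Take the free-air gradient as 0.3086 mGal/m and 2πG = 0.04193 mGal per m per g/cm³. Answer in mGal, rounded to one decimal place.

Free-air correction = 0.3086 × 3046.0 = 940.00 mGal
Free-air anomaly = 977708.92 − 978468.10 + (940.00) = 180.82 mGal
Bouguer slab correction = 0.04193 × 1.84 × 3046.0 = 235.00 mGal
Simple Bouguer anomaly = 180.82 − (235.00) = -54.18 mGal
Complete Bouguer anomaly = -54.18 + 1.79 = -52.39 mGal

-52.4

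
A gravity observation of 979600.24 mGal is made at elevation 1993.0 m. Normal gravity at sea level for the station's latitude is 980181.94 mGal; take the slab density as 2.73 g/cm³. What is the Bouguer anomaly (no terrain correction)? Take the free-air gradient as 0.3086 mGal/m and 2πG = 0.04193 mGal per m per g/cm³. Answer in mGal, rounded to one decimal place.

Free-air correction = 0.3086 × 1993.0 = 615.04 mGal
Free-air anomaly = 979600.24 − 980181.94 + (615.04) = 33.34 mGal
Bouguer slab correction = 0.04193 × 2.73 × 1993.0 = 228.14 mGal
Simple Bouguer anomaly = 33.34 − (228.14) = -194.80 mGal

-194.8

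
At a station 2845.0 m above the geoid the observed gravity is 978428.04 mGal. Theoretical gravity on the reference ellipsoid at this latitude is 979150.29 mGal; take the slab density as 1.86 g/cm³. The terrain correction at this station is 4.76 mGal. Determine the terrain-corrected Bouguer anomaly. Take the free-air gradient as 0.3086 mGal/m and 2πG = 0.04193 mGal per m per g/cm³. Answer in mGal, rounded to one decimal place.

-61.4

Free-air correction = 0.3086 × 2845.0 = 877.97 mGal
Free-air anomaly = 978428.04 − 979150.29 + (877.97) = 155.72 mGal
Bouguer slab correction = 0.04193 × 1.86 × 2845.0 = 221.88 mGal
Simple Bouguer anomaly = 155.72 − (221.88) = -66.16 mGal
Complete Bouguer anomaly = -66.16 + 4.76 = -61.40 mGal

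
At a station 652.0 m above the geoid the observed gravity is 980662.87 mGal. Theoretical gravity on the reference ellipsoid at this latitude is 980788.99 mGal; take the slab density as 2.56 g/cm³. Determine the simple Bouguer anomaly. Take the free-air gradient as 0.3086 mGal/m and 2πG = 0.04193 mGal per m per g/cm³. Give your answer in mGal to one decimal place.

5.1

Free-air correction = 0.3086 × 652.0 = 201.21 mGal
Free-air anomaly = 980662.87 − 980788.99 + (201.21) = 75.09 mGal
Bouguer slab correction = 0.04193 × 2.56 × 652.0 = 69.99 mGal
Simple Bouguer anomaly = 75.09 − (69.99) = 5.10 mGal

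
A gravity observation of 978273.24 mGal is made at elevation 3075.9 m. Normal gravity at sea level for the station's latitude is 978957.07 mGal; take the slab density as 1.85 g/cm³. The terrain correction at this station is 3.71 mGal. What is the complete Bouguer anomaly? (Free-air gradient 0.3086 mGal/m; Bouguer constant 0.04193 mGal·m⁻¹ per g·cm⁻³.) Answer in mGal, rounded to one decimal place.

30.5

Free-air correction = 0.3086 × 3075.9 = 949.22 mGal
Free-air anomaly = 978273.24 − 978957.07 + (949.22) = 265.39 mGal
Bouguer slab correction = 0.04193 × 1.85 × 3075.9 = 238.60 mGal
Simple Bouguer anomaly = 265.39 − (238.60) = 26.79 mGal
Complete Bouguer anomaly = 26.79 + 3.71 = 30.50 mGal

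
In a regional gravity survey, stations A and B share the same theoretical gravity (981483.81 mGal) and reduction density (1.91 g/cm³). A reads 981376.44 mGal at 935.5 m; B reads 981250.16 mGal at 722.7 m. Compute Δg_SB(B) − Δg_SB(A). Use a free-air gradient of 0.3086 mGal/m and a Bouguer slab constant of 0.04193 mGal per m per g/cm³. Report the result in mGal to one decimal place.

Δg_SB(A) = 981376.44 − 981483.81 + 0.3086×935.5 − 0.04193×1.91×935.5 = 106.40 mGal
Δg_SB(B) = 981250.16 − 981483.81 + 0.3086×722.7 − 0.04193×1.91×722.7 = -68.50 mGal
Difference = -68.50 − (106.40) = -174.90 mGal

-174.9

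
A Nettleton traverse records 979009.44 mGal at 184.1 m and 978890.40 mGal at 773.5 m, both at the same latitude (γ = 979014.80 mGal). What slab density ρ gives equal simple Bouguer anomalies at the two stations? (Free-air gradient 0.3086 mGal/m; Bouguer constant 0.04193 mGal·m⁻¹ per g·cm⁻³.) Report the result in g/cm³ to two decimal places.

2.54

Δg_obs = 978890.40 − 979009.44 = -119.04 mGal over Δh = 773.5 − 184.1 = 589.4 m
Equal Bouguer anomalies ⇒ Δg_obs + (0.3086 − 0.04193ρ)·Δh = 0
0.3086 − 0.04193ρ = −Δg_obs/Δh = 0.20197
ρ = (0.3086 − 0.20197) / 0.04193 = 2.54 g/cm³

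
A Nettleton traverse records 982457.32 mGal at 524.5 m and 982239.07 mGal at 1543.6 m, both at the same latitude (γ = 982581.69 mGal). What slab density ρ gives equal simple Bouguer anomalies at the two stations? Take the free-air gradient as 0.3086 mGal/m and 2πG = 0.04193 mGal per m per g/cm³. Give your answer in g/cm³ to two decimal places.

2.25

Δg_obs = 982239.07 − 982457.32 = -218.25 mGal over Δh = 1543.6 − 524.5 = 1019.1 m
Equal Bouguer anomalies ⇒ Δg_obs + (0.3086 − 0.04193ρ)·Δh = 0
0.3086 − 0.04193ρ = −Δg_obs/Δh = 0.21416
ρ = (0.3086 − 0.21416) / 0.04193 = 2.25 g/cm³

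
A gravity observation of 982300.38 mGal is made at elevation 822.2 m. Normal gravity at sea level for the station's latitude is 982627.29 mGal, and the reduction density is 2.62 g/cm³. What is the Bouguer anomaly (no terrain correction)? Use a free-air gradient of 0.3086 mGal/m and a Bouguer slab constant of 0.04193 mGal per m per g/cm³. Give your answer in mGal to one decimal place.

Free-air correction = 0.3086 × 822.2 = 253.73 mGal
Free-air anomaly = 982300.38 − 982627.29 + (253.73) = -73.18 mGal
Bouguer slab correction = 0.04193 × 2.62 × 822.2 = 90.32 mGal
Simple Bouguer anomaly = -73.18 − (90.32) = -163.50 mGal

-163.5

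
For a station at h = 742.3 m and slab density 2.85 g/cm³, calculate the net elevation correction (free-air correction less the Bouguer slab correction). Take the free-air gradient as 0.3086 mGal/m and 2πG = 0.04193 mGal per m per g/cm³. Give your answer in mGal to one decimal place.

Combined gradient = 0.3086 − 0.04193 × 2.85 = 0.1890995 mGal/m
Combined elevation correction = 0.1890995 × 742.3 = 140.4 mGal

140.4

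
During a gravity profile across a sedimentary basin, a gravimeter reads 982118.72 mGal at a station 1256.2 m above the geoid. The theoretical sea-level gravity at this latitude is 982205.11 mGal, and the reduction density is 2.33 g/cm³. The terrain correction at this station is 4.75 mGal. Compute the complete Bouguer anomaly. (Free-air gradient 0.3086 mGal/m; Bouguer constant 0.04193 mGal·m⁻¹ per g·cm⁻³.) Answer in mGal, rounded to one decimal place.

183.3

Free-air correction = 0.3086 × 1256.2 = 387.66 mGal
Free-air anomaly = 982118.72 − 982205.11 + (387.66) = 301.27 mGal
Bouguer slab correction = 0.04193 × 2.33 × 1256.2 = 122.73 mGal
Simple Bouguer anomaly = 301.27 − (122.73) = 178.54 mGal
Complete Bouguer anomaly = 178.54 + 4.75 = 183.29 mGal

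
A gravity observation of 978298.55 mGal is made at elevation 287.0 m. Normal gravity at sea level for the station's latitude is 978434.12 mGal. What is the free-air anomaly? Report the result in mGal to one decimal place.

-47.0

Free-air correction = 0.3086 × 287.0 = 88.57 mGal
Free-air anomaly = 978298.55 − 978434.12 + (88.57) = -47.00 mGal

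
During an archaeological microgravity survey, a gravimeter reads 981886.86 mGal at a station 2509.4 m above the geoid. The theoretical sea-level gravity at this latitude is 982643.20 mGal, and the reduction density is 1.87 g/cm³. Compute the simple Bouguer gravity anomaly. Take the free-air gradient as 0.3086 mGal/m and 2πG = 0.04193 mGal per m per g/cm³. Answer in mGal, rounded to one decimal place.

Free-air correction = 0.3086 × 2509.4 = 774.40 mGal
Free-air anomaly = 981886.86 − 982643.20 + (774.40) = 18.06 mGal
Bouguer slab correction = 0.04193 × 1.87 × 2509.4 = 196.76 mGal
Simple Bouguer anomaly = 18.06 − (196.76) = -178.70 mGal

-178.7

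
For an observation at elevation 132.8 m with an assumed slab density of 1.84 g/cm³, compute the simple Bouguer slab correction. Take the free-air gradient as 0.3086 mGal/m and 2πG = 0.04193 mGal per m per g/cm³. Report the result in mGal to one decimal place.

10.2

Bouguer slab correction = 0.04193 × 1.84 × 132.8 = 10.2 mGal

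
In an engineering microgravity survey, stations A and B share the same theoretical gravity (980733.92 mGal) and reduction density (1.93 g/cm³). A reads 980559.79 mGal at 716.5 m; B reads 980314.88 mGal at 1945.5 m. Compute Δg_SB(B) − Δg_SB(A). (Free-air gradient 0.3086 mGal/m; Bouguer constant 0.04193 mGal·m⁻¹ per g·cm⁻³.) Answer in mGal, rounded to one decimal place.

Δg_SB(A) = 980559.79 − 980733.92 + 0.3086×716.5 − 0.04193×1.93×716.5 = -11.00 mGal
Δg_SB(B) = 980314.88 − 980733.92 + 0.3086×1945.5 − 0.04193×1.93×1945.5 = 23.90 mGal
Difference = 23.90 − (-11.00) = 34.90 mGal

34.9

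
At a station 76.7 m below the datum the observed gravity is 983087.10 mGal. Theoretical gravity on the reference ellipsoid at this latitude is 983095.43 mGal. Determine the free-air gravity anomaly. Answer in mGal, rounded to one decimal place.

-32.0

Free-air correction = 0.3086 × -76.7 = -23.67 mGal
Free-air anomaly = 983087.10 − 983095.43 + (-23.67) = -32.00 mGal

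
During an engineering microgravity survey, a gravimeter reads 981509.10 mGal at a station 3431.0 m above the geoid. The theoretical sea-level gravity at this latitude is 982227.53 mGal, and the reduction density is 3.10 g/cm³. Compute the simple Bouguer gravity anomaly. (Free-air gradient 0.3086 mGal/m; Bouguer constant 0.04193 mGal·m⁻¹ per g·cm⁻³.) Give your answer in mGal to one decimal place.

Free-air correction = 0.3086 × 3431.0 = 1058.81 mGal
Free-air anomaly = 981509.10 − 982227.53 + (1058.81) = 340.38 mGal
Bouguer slab correction = 0.04193 × 3.10 × 3431.0 = 445.97 mGal
Simple Bouguer anomaly = 340.38 − (445.97) = -105.59 mGal

-105.6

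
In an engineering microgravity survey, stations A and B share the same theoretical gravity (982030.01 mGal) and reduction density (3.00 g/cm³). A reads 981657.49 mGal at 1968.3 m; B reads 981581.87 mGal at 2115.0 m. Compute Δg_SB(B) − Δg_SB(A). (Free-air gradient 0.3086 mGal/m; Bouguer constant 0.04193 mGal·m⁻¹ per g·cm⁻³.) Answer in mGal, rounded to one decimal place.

-48.8

Δg_SB(A) = 981657.49 − 982030.01 + 0.3086×1968.3 − 0.04193×3.00×1968.3 = -12.70 mGal
Δg_SB(B) = 981581.87 − 982030.01 + 0.3086×2115.0 − 0.04193×3.00×2115.0 = -61.50 mGal
Difference = -61.50 − (-12.70) = -48.80 mGal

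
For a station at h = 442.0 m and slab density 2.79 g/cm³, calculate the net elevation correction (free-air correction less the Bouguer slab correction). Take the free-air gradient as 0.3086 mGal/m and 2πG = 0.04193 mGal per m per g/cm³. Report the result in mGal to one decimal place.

Combined gradient = 0.3086 − 0.04193 × 2.79 = 0.1916153 mGal/m
Combined elevation correction = 0.1916153 × 442.0 = 84.7 mGal

84.7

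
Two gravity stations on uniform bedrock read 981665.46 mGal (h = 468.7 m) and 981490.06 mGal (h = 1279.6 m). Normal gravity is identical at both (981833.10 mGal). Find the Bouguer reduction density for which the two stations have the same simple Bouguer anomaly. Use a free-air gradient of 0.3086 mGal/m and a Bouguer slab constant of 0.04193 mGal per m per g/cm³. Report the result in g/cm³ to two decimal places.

Δg_obs = 981490.06 − 981665.46 = -175.40 mGal over Δh = 1279.6 − 468.7 = 810.9 m
Equal Bouguer anomalies ⇒ Δg_obs + (0.3086 − 0.04193ρ)·Δh = 0
0.3086 − 0.04193ρ = −Δg_obs/Δh = 0.21630
ρ = (0.3086 − 0.21630) / 0.04193 = 2.20 g/cm³

2.20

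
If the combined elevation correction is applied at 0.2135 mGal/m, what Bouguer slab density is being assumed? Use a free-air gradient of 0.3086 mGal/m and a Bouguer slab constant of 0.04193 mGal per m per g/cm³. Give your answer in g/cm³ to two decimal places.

2.27

0.2135 = 0.3086 − 0.04193 × ρ
ρ = (0.3086 − 0.2135) / 0.04193 = 2.27 g/cm³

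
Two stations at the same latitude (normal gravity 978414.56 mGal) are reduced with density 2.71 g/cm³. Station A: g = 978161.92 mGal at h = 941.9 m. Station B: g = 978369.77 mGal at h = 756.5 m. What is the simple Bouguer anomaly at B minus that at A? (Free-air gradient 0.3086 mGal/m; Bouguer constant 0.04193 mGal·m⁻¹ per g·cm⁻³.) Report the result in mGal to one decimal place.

171.7

Δg_SB(A) = 978161.92 − 978414.56 + 0.3086×941.9 − 0.04193×2.71×941.9 = -69.00 mGal
Δg_SB(B) = 978369.77 − 978414.56 + 0.3086×756.5 − 0.04193×2.71×756.5 = 102.70 mGal
Difference = 102.70 − (-69.00) = 171.70 mGal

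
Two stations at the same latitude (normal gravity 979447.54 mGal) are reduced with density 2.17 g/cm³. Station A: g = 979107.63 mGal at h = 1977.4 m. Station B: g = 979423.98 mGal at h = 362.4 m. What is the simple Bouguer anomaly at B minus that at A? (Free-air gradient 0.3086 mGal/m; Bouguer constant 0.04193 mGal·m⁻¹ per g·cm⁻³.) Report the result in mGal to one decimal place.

Δg_SB(A) = 979107.63 − 979447.54 + 0.3086×1977.4 − 0.04193×2.17×1977.4 = 90.40 mGal
Δg_SB(B) = 979423.98 − 979447.54 + 0.3086×362.4 − 0.04193×2.17×362.4 = 55.30 mGal
Difference = 55.30 − (90.40) = -35.10 mGal

-35.1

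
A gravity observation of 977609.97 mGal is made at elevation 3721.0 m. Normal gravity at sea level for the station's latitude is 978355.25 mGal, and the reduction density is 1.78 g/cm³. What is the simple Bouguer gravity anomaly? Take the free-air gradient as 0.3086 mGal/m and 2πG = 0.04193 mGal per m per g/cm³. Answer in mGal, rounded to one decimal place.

125.3

Free-air correction = 0.3086 × 3721.0 = 1148.30 mGal
Free-air anomaly = 977609.97 − 978355.25 + (1148.30) = 403.02 mGal
Bouguer slab correction = 0.04193 × 1.78 × 3721.0 = 277.72 mGal
Simple Bouguer anomaly = 403.02 − (277.72) = 125.30 mGal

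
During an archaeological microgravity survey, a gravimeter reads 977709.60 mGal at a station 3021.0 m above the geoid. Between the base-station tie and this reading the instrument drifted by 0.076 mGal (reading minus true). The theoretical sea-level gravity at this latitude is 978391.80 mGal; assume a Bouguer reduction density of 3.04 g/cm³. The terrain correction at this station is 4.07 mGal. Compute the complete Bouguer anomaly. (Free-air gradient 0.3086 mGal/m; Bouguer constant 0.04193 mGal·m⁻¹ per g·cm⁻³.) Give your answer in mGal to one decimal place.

Drift-corrected reading = 977709.60 − (0.076) = 977709.524 mGal
Free-air correction = 0.3086 × 3021.0 = 932.28 mGal
Free-air anomaly = 977709.524 − 978391.80 + (932.28) = 250.004 mGal
Bouguer slab correction = 0.04193 × 3.04 × 3021.0 = 385.08 mGal
Simple Bouguer anomaly = 250.004 − (385.08) = -135.076 mGal
Complete Bouguer anomaly = -135.076 + 4.07 = -131.006 mGal

-131.0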